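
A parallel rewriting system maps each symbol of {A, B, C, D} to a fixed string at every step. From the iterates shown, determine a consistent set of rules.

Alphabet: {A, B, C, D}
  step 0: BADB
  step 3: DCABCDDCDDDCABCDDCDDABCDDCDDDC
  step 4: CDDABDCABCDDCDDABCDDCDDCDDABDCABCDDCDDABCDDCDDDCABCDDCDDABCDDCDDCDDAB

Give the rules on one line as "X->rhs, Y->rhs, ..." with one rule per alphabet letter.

A->D, B->C, C->AB, D->CDD

  step 3 ⇒ step 4: DCABCDDCDDDCABCDDCDDABCDDCDDDC ⇒ CDD·AB·D·C·AB·CDD·CDD·AB·CDD·CDD·CDD·AB·D·C·AB·CDD·CDD·AB·CDD·CDD·D·C·AB·CDD·CDD·AB·CDD·CDD·CDD·AB
    A ↦ D
    B ↦ C
    C ↦ AB
    D ↦ CDD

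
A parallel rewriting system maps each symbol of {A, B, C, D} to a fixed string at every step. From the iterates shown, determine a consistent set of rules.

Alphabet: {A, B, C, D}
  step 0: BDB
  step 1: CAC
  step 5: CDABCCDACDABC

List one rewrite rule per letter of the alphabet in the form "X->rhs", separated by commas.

A->B, B->C, C->CD, D->A

  step 0 ⇒ step 1: BDB ⇒ C·A·C
    B ↦ C
    D ↦ A
    A ↦ B  (constrained at step 1)
    C ↦ CD  (constrained at step 1)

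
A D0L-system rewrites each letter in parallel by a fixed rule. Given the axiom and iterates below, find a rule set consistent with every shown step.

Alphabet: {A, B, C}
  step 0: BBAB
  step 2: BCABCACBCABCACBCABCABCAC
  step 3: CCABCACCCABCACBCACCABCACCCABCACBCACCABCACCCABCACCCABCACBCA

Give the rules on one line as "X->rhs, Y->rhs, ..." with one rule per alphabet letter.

A->C, B->CCA, C->BCA

  step 2 ⇒ step 3: BCABCACBCABCACBCABCABCAC ⇒ CCA·BCA·C·CCA·BCA·C·BCA·CCA·BCA·C·CCA·BCA·C·BCA·CCA·BCA·C·CCA·BCA·C·CCA·BCA·C·BCA
    A ↦ C
    B ↦ CCA
    C ↦ BCA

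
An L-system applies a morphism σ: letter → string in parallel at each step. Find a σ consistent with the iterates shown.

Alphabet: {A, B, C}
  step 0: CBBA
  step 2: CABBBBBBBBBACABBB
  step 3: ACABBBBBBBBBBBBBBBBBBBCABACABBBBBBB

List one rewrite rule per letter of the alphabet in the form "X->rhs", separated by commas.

A->CAB, B->BB, C->A

  step 2 ⇒ step 3: CABBBBBBBBBACABBB ⇒ A·CAB·BB·BB·BB·BB·BB·BB·BB·BB·BB·CAB·A·CAB·BB·BB·BB
    A ↦ CAB
    B ↦ BB
    C ↦ A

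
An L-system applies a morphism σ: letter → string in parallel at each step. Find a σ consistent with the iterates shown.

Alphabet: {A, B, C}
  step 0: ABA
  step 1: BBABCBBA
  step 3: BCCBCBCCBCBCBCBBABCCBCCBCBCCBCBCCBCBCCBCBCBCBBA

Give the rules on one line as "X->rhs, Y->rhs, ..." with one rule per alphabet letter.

A->BBA, B->BC, C->CBC

  step 0 ⇒ step 1: ABA ⇒ BBA·BC·BBA
    A ↦ BBA
    B ↦ BC
    C ↦ CBC  (constrained at step 1)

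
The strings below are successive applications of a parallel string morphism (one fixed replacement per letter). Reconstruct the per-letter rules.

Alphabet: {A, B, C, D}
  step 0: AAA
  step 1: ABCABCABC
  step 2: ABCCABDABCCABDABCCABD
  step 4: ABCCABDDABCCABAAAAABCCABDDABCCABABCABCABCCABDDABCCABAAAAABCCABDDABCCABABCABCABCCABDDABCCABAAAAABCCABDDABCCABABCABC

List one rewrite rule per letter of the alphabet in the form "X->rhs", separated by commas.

A->ABC, B->CAB, C->D, D->AA

  step 1 ⇒ step 2: ABCABCABC ⇒ ABC·CAB·D·ABC·CAB·D·ABC·CAB·D
    A ↦ ABC
    B ↦ CAB
    C ↦ D
    D ↦ AA  (constrained at step 2)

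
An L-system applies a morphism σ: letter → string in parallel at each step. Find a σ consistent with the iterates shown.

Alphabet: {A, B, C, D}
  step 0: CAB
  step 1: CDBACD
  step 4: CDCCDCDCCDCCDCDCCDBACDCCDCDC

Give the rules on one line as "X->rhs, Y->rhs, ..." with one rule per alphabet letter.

A->BA, B->CD, C->CD, D->C

  step 0 ⇒ step 1: CAB ⇒ CD·BA·CD
    A ↦ BA
    B ↦ CD
    C ↦ CD
    D ↦ C  (constrained at step 1)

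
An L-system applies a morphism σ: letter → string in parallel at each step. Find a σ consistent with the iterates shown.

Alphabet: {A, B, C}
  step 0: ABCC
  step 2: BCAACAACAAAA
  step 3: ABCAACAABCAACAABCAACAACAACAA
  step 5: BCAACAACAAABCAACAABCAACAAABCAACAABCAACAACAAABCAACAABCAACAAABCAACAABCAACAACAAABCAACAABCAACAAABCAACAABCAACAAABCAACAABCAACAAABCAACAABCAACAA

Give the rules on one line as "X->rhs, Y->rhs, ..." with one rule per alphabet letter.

  step 2 ⇒ step 3: BCAACAACAAAA ⇒ A·B·CAA·CAA·B·CAA·CAA·B·CAA·CAA·CAA·CAA
    A ↦ CAA
    B ↦ A
    C ↦ B

A->CAA, B->A, C->B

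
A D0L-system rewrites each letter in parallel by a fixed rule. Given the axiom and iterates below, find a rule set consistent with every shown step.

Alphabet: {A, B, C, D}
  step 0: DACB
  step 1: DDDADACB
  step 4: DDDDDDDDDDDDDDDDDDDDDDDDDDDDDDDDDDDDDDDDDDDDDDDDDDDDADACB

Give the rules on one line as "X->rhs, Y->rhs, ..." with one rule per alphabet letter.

  step 0 ⇒ step 1: DACB ⇒ DD·D·ADA·CB
    A ↦ D
    B ↦ CB
    C ↦ ADA
    D ↦ DD

A->D, B->CB, C->ADA, D->DD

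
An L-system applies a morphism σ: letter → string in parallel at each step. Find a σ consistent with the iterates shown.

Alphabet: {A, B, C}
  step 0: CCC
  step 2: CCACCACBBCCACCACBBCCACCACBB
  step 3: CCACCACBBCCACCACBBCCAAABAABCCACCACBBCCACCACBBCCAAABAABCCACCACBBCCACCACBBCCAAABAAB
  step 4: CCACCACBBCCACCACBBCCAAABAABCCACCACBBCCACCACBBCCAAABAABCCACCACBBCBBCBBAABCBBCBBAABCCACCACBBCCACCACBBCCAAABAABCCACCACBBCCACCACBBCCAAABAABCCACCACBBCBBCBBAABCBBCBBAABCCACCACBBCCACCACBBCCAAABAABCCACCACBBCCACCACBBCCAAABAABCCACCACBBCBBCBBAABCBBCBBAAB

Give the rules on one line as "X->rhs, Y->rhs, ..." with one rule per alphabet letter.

  step 3 ⇒ step 4: CCACCACBBCCACCACBBCCAAABAABCCACCACBBCCACCACBBCCAAABAABCCACCACBBCCACCACBBCCAAABAAB ⇒ CCA·CCA·CBB·CCA·CCA·CBB·CCA·AAB·AAB·CCA·CCA·CBB·CCA·CCA·CBB·CCA·AAB·AAB·CCA·CCA·CBB·CBB·CBB·AAB·CBB·CBB·AAB·CCA·CCA·CBB·CCA·CCA·CBB·CCA·AAB·AAB·CCA·CCA·CBB·CCA·CCA·CBB·CCA·AAB·AAB·CCA·CCA·CBB·CBB·CBB·AAB·CBB·CBB·AAB·CCA·CCA·CBB·CCA·CCA·CBB·CCA·AAB·AAB·CCA·CCA·CBB·CCA·CCA·CBB·CCA·AAB·AAB·CCA·CCA·CBB·CBB·CBB·AAB·CBB·CBB·AAB
    A ↦ CBB
    B ↦ AAB
    C ↦ CCA

A->CBB, B->AAB, C->CCA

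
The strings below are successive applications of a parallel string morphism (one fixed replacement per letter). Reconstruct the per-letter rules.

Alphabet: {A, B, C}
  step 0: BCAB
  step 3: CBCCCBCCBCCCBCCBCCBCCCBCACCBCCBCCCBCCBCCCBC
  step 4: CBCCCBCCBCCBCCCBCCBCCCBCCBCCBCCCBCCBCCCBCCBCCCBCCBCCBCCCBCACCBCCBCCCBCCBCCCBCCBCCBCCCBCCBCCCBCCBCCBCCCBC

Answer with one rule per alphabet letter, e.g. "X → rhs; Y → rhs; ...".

A->AC, B->C, C->CBC

  step 3 ⇒ step 4: CBCCCBCCBCCCBCCBCCBCCCBCACCBCCBCCCBCCBCCCBC ⇒ CBC·C·CBC·CBC·CBC·C·CBC·CBC·C·CBC·CBC·CBC·C·CBC·CBC·C·CBC·CBC·C·CBC·CBC·CBC·C·CBC·AC·CBC·CBC·C·CBC·CBC·C·CBC·CBC·CBC·C·CBC·CBC·C·CBC·CBC·CBC·C·CBC
    A ↦ AC
    B ↦ C
    C ↦ CBC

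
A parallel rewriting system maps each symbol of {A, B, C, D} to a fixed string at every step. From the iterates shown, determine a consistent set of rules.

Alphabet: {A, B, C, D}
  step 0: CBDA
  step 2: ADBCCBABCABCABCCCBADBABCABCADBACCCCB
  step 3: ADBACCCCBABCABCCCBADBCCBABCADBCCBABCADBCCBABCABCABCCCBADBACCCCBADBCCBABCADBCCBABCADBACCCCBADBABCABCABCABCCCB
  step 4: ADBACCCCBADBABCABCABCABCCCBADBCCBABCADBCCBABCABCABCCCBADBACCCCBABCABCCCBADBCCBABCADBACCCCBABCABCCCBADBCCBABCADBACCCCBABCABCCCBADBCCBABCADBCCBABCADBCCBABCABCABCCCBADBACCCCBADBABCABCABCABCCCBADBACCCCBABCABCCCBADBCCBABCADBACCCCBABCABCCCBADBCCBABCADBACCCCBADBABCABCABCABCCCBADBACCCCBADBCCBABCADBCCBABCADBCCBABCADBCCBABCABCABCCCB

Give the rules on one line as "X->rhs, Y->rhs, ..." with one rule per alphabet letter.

  step 3 ⇒ step 4: ADBACCCCBABCABCCCBADBCCBABCADBCCBABCADBCCBABCABCABCCCBADBACCCCBADBCCBABCADBCCBABCADBACCCCBADBABCABCABCABCCCB ⇒ ADB·ACC·CCB·ADB·ABC·ABC·ABC·ABC·CCB·ADB·CCB·ABC·ADB·CCB·ABC·ABC·ABC·CCB·ADB·ACC·CCB·ABC·ABC·CCB·ADB·CCB·ABC·ADB·ACC·CCB·ABC·ABC·CCB·ADB·CCB·ABC·ADB·ACC·CCB·ABC·ABC·CCB·ADB·CCB·ABC·ADB·CCB·ABC·ADB·CCB·ABC·ABC·ABC·CCB·ADB·ACC·CCB·ADB·ABC·ABC·ABC·ABC·CCB·ADB·ACC·CCB·ABC·ABC·CCB·ADB·CCB·ABC·ADB·ACC·CCB·ABC·ABC·CCB·ADB·CCB·ABC·ADB·ACC·CCB·ADB·ABC·ABC·ABC·ABC·CCB·ADB·ACC·CCB·ADB·CCB·ABC·ADB·CCB·ABC·ADB·CCB·ABC·ADB·CCB·ABC·ABC·ABC·CCB
    A ↦ ADB
    B ↦ CCB
    C ↦ ABC
    D ↦ ACC

A->ADB, B->CCB, C->ABC, D->ACC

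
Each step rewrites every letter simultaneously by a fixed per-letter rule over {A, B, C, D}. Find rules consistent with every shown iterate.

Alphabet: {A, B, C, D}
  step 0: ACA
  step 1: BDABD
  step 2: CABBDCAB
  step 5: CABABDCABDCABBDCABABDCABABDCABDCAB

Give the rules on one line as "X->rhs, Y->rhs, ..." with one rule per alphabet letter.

A->BD, B->CA, C->A, D->B

  step 1 ⇒ step 2: BDABD ⇒ CA·B·BD·CA·B
    A ↦ BD
    B ↦ CA
    D ↦ B
  step 0 ⇒ step 1: ACA ⇒ BD·A·BD
    C ↦ A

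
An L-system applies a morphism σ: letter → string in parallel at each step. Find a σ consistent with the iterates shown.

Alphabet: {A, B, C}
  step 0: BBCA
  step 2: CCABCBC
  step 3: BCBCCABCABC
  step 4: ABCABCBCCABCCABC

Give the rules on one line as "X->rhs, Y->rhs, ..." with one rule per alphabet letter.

  step 3 ⇒ step 4: BCBCCABCABC ⇒ A·BC·A·BC·BC·C·A·BC·C·A·BC
    A ↦ C
    B ↦ A
    C ↦ BC

A->C, B->A, C->BC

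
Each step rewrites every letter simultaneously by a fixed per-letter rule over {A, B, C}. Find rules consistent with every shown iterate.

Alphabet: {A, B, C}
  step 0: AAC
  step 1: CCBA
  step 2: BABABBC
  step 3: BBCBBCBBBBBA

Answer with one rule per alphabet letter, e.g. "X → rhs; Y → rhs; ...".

A->C, B->BB, C->BA

  step 2 ⇒ step 3: BABABBC ⇒ BB·C·BB·C·BB·BB·BA
    A ↦ C
    B ↦ BB
    C ↦ BA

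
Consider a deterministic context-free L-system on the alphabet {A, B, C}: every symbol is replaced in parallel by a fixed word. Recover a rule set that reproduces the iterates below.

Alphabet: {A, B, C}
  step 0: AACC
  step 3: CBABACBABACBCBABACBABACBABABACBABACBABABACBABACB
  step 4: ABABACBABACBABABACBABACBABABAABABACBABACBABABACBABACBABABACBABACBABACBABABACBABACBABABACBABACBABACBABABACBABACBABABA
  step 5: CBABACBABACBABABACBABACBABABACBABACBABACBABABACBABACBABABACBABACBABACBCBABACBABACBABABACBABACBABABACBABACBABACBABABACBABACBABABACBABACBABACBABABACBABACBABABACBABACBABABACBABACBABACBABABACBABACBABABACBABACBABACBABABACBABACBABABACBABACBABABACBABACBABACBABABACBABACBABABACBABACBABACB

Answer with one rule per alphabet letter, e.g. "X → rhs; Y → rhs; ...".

A->CB, B->ABA, C->AB

  step 4 ⇒ step 5: ABABACBABACBABABACBABACBABABAABABACBABACBABABACBABACBABABACBABACBABACBABABACBABACBABABACBABACBABACBABABACBABACBABABA ⇒ CB·ABA·CB·ABA·CB·AB·ABA·CB·ABA·CB·AB·ABA·CB·ABA·CB·ABA·CB·AB·ABA·CB·ABA·CB·AB·ABA·CB·ABA·CB·ABA·CB·CB·ABA·CB·ABA·CB·AB·ABA·CB·ABA·CB·AB·ABA·CB·ABA·CB·ABA·CB·AB·ABA·CB·ABA·CB·AB·ABA·CB·ABA·CB·ABA·CB·AB·ABA·CB·ABA·CB·AB·ABA·CB·ABA·CB·AB·ABA·CB·ABA·CB·ABA·CB·AB·ABA·CB·ABA·CB·AB·ABA·CB·ABA·CB·ABA·CB·AB·ABA·CB·ABA·CB·AB·ABA·CB·ABA·CB·AB·ABA·CB·ABA·CB·ABA·CB·AB·ABA·CB·ABA·CB·AB·ABA·CB·ABA·CB·ABA·CB
    A ↦ CB
    B ↦ ABA
    C ↦ AB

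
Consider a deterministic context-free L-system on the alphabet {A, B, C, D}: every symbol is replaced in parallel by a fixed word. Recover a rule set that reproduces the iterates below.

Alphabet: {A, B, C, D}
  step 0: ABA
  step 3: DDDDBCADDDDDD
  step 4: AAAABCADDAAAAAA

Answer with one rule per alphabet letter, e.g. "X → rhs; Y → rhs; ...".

A->DD, B->BC, C->A, D->A

  step 3 ⇒ step 4: DDDDBCADDDDDD ⇒ A·A·A·A·BC·A·DD·A·A·A·A·A·A
    A ↦ DD
    B ↦ BC
    C ↦ A
    D ↦ A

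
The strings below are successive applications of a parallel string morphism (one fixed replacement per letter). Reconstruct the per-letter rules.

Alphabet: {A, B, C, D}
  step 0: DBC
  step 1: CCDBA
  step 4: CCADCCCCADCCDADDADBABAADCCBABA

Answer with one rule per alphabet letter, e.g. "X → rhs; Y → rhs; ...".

A->AD, B->D, C->BA, D->CC

  step 0 ⇒ step 1: DBC ⇒ CC·D·BA
    B ↦ D
    C ↦ BA
    D ↦ CC
    A ↦ AD  (constrained at step 1)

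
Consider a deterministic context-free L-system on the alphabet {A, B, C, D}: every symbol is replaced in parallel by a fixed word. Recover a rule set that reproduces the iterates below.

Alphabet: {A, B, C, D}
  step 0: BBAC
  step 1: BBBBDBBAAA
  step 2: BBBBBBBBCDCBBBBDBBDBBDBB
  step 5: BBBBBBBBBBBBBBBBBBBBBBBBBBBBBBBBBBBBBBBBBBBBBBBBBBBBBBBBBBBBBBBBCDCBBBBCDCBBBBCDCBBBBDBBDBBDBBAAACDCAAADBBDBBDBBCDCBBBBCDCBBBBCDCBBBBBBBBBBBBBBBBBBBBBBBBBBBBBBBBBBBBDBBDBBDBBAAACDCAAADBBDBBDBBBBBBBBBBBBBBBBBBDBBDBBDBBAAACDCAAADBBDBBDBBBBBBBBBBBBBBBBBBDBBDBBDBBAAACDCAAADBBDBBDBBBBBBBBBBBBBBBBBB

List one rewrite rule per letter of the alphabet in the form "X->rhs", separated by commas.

A->DBB, B->BB, C->AAA, D->CDC

  step 1 ⇒ step 2: BBBBDBBAAA ⇒ BB·BB·BB·BB·CDC·BB·BB·DBB·DBB·DBB
    A ↦ DBB
    B ↦ BB
    D ↦ CDC
  step 0 ⇒ step 1: BBAC ⇒ BB·BB·DBB·AAA
    C ↦ AAA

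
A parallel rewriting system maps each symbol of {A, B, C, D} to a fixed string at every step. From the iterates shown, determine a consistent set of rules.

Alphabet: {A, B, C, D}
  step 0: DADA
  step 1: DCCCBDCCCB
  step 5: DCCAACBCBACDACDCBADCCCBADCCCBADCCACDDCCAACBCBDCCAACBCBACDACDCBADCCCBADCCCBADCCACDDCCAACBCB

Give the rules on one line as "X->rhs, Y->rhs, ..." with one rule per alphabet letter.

A->CB, B->CD, C->A, D->DCC

  step 0 ⇒ step 1: DADA ⇒ DCC·CB·DCC·CB
    A ↦ CB
    D ↦ DCC
    B ↦ CD  (constrained at step 1)
    C ↦ A  (constrained at step 1)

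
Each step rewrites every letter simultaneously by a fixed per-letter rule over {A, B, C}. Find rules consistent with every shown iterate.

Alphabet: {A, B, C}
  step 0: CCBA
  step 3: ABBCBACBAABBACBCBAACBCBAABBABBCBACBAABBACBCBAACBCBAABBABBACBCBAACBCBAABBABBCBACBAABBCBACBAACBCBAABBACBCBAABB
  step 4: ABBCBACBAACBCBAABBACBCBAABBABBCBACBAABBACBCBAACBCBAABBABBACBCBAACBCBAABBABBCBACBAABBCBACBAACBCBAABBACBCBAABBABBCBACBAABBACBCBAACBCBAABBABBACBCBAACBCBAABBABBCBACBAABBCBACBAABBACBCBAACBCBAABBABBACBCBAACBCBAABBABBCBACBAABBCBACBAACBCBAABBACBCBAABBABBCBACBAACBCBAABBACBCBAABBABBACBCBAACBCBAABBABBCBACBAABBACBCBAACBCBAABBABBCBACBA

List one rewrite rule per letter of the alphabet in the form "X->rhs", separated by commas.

A->ABB, B->CBA, C->ACB

  step 3 ⇒ step 4: ABBCBACBAABBACBCBAACBCBAABBABBCBACBAABBACBCBAACBCBAABBABBACBCBAACBCBAABBABBCBACBAABBCBACBAACBCBAABBACBCBAABB ⇒ ABB·CBA·CBA·ACB·CBA·ABB·ACB·CBA·ABB·ABB·CBA·CBA·ABB·ACB·CBA·ACB·CBA·ABB·ABB·ACB·CBA·ACB·CBA·ABB·ABB·CBA·CBA·ABB·CBA·CBA·ACB·CBA·ABB·ACB·CBA·ABB·ABB·CBA·CBA·ABB·ACB·CBA·ACB·CBA·ABB·ABB·ACB·CBA·ACB·CBA·ABB·ABB·CBA·CBA·ABB·CBA·CBA·ABB·ACB·CBA·ACB·CBA·ABB·ABB·ACB·CBA·ACB·CBA·ABB·ABB·CBA·CBA·ABB·CBA·CBA·ACB·CBA·ABB·ACB·CBA·ABB·ABB·CBA·CBA·ACB·CBA·ABB·ACB·CBA·ABB·ABB·ACB·CBA·ACB·CBA·ABB·ABB·CBA·CBA·ABB·ACB·CBA·ACB·CBA·ABB·ABB·CBA·CBA
    A ↦ ABB
    B ↦ CBA
    C ↦ ACB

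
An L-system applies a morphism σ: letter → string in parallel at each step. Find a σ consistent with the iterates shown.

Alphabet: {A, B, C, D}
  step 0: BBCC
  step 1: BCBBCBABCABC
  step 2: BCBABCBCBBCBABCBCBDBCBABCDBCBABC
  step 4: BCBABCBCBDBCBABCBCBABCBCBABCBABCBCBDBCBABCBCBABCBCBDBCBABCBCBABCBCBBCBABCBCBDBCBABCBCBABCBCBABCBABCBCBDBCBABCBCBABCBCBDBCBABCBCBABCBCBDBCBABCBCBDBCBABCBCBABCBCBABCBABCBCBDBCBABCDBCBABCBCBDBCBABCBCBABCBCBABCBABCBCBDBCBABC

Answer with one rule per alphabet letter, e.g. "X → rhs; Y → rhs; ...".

A->D, B->BCB, C->ABC, D->A

  step 1 ⇒ step 2: BCBBCBABCABC ⇒ BCB·ABC·BCB·BCB·ABC·BCB·D·BCB·ABC·D·BCB·ABC
    A ↦ D
    B ↦ BCB
    C ↦ ABC
    D ↦ A  (constrained at step 2)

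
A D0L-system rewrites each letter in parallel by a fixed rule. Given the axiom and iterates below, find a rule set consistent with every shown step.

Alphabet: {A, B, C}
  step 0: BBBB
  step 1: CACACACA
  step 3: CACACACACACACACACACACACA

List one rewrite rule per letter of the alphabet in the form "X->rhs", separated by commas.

A->B, B->CA, C->BB

  step 0 ⇒ step 1: BBBB ⇒ CA·CA·CA·CA
    B ↦ CA
    A ↦ B  (constrained at step 1)
    C ↦ BB  (constrained at step 1)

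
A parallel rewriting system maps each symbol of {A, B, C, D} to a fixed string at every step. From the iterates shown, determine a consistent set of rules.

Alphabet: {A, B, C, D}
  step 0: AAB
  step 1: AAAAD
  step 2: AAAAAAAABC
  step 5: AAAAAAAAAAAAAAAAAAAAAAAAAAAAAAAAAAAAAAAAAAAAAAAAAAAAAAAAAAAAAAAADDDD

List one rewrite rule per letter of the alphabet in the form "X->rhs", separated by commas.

  step 1 ⇒ step 2: AAAAD ⇒ AA·AA·AA·AA·BC
    A ↦ AA
    D ↦ BC
  step 0 ⇒ step 1: AAB ⇒ AA·AA·D
    B ↦ D
    C ↦ D  (constrained at step 2)

A->AA, B->D, C->D, D->BC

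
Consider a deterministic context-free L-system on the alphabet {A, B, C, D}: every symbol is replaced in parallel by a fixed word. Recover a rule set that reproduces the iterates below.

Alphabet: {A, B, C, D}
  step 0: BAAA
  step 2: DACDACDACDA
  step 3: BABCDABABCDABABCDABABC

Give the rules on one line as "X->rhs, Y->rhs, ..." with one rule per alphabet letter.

  step 2 ⇒ step 3: DACDACDACDA ⇒ BA·BC·DA·BA·BC·DA·BA·BC·DA·BA·BC
    A ↦ BC
    C ↦ DA
    D ↦ BA
    B ↦ C  (constrained at step 0)

A->BC, B->C, C->DA, D->BA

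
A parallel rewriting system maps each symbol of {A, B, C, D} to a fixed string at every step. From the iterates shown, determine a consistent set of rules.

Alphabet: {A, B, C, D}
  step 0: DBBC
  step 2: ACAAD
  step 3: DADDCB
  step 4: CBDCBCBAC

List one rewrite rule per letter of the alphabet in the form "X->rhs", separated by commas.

  step 3 ⇒ step 4: DADDCB ⇒ CB·D·CB·CB·A·C
    A ↦ D
    B ↦ C
    C ↦ A
    D ↦ CB

A->D, B->C, C->A, D->CB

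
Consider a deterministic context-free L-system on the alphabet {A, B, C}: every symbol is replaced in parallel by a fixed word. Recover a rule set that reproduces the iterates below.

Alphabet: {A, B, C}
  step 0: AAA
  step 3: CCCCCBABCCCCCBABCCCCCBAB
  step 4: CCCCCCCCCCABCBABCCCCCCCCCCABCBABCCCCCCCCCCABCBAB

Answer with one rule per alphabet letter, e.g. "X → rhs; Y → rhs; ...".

A->CB, B->AB, C->CC

  step 3 ⇒ step 4: CCCCCBABCCCCCBABCCCCCBAB ⇒ CC·CC·CC·CC·CC·AB·CB·AB·CC·CC·CC·CC·CC·AB·CB·AB·CC·CC·CC·CC·CC·AB·CB·AB
    A ↦ CB
    B ↦ AB
    C ↦ CC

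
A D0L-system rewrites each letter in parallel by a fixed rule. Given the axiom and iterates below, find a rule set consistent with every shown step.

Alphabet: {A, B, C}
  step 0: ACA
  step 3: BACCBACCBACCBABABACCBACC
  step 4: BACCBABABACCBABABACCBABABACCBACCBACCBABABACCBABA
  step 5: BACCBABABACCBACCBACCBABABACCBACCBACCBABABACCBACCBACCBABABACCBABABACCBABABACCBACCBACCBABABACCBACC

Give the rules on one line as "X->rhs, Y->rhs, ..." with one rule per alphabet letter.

A->CC, B->BA, C->BA

  step 4 ⇒ step 5: BACCBABABACCBABABACCBABABACCBACCBACCBABABACCBABA ⇒ BA·CC·BA·BA·BA·CC·BA·CC·BA·CC·BA·BA·BA·CC·BA·CC·BA·CC·BA·BA·BA·CC·BA·CC·BA·CC·BA·BA·BA·CC·BA·BA·BA·CC·BA·BA·BA·CC·BA·CC·BA·CC·BA·BA·BA·CC·BA·CC
    A ↦ CC
    B ↦ BA
    C ↦ BA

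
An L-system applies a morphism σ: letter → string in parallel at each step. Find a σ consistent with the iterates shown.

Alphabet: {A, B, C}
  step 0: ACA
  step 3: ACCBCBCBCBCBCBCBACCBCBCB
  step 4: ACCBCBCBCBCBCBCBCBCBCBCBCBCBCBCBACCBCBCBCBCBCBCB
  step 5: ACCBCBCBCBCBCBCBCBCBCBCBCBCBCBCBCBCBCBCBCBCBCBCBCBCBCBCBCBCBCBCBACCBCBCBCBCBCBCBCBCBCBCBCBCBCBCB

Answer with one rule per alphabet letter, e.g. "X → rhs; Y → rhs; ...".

  step 4 ⇒ step 5: ACCBCBCBCBCBCBCBCBCBCBCBCBCBCBCBACCBCBCBCBCBCBCB ⇒ AC·CB·CB·CB·CB·CB·CB·CB·CB·CB·CB·CB·CB·CB·CB·CB·CB·CB·CB·CB·CB·CB·CB·CB·CB·CB·CB·CB·CB·CB·CB·CB·AC·CB·CB·CB·CB·CB·CB·CB·CB·CB·CB·CB·CB·CB·CB·CB
    A ↦ AC
    B ↦ CB
    C ↦ CB

A->AC, B->CB, C->CB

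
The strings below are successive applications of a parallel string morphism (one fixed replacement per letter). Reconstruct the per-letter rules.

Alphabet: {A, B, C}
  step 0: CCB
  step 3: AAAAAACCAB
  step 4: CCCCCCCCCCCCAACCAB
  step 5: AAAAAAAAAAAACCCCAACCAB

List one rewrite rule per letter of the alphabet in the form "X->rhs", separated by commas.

  step 4 ⇒ step 5: CCCCCCCCCCCCAACCAB ⇒ A·A·A·A·A·A·A·A·A·A·A·A·CC·CC·A·A·CC·AB
    A ↦ CC
    B ↦ AB
    C ↦ A

A->CC, B->AB, C->A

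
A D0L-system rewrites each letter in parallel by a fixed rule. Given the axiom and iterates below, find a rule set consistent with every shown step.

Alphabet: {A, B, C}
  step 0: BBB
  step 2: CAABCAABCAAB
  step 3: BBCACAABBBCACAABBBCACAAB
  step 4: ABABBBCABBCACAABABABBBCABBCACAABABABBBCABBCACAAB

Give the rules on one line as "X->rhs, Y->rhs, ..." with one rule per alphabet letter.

A->CA, B->AB, C->BB

  step 3 ⇒ step 4: BBCACAABBBCACAABBBCACAAB ⇒ AB·AB·BB·CA·BB·CA·CA·AB·AB·AB·BB·CA·BB·CA·CA·AB·AB·AB·BB·CA·BB·CA·CA·AB
    A ↦ CA
    B ↦ AB
    C ↦ BB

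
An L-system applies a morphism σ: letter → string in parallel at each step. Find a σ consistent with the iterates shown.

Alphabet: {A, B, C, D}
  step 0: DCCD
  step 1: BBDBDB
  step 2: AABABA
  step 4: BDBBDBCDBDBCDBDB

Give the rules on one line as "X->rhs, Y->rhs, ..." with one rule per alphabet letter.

  step 1 ⇒ step 2: BBDBDB ⇒ A·A·B·A·B·A
    B ↦ A
    D ↦ B
    A ↦ CD  (constrained at step 2)
  step 0 ⇒ step 1: DCCD ⇒ B·BD·BD·B
    C ↦ BD

A->CD, B->A, C->BD, D->B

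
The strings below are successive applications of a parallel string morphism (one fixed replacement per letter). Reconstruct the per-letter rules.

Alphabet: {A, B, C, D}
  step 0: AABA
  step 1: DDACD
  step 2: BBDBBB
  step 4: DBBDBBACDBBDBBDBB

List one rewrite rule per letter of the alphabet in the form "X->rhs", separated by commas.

  step 1 ⇒ step 2: DDACD ⇒ B·B·D·BB·B
    A ↦ D
    C ↦ BB
    D ↦ B
  step 0 ⇒ step 1: AABA ⇒ D·D·AC·D
    B ↦ AC

A->D, B->AC, C->BB, D->B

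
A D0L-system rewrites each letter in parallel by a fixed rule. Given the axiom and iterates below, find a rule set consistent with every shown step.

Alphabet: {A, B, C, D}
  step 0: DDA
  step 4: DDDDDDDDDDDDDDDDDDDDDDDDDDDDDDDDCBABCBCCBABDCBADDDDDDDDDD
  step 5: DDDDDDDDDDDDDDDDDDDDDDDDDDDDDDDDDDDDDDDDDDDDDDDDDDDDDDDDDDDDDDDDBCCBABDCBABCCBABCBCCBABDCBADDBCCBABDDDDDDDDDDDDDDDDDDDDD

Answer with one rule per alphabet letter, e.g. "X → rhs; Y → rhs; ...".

  step 4 ⇒ step 5: DDDDDDDDDDDDDDDDDDDDDDDDDDDDDDDDCBABCBCCBABDCBADDDDDDDDDD ⇒ DD·DD·DD·DD·DD·DD·DD·DD·DD·DD·DD·DD·DD·DD·DD·DD·DD·DD·DD·DD·DD·DD·DD·DD·DD·DD·DD·DD·DD·DD·DD·DD·BC·CBA·BD·CBA·BC·CBA·BC·BC·CBA·BD·CBA·DD·BC·CBA·BD·DD·DD·DD·DD·DD·DD·DD·DD·DD·DD
    A ↦ BD
    B ↦ CBA
    C ↦ BC
    D ↦ DD

A->BD, B->CBA, C->BC, D->DD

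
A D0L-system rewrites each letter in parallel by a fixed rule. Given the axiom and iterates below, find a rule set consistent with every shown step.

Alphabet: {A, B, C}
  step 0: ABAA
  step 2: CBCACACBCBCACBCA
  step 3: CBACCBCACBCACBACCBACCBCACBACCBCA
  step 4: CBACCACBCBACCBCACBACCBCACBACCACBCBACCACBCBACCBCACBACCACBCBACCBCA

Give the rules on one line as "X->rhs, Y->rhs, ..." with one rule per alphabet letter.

A->CA, B->AC, C->CB

  step 3 ⇒ step 4: CBACCBCACBCACBACCBACCBCACBACCBCA ⇒ CB·AC·CA·CB·CB·AC·CB·CA·CB·AC·CB·CA·CB·AC·CA·CB·CB·AC·CA·CB·CB·AC·CB·CA·CB·AC·CA·CB·CB·AC·CB·CA
    A ↦ CA
    B ↦ AC
    C ↦ CB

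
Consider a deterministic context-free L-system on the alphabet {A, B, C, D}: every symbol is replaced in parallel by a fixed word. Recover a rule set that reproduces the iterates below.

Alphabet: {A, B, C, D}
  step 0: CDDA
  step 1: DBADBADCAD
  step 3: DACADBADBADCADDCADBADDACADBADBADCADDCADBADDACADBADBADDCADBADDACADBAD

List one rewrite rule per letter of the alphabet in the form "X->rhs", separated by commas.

A->CAD, B->DA, C->D, D->BAD

  step 0 ⇒ step 1: CDDA ⇒ D·BAD·BAD·CAD
    A ↦ CAD
    C ↦ D
    D ↦ BAD
    B ↦ DA  (constrained at step 1)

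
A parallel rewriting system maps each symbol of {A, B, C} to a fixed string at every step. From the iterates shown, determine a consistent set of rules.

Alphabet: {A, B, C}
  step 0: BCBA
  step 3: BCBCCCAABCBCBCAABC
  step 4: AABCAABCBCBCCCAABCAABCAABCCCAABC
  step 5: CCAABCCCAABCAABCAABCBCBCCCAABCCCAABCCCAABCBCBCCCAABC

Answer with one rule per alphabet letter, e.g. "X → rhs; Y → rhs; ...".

  step 4 ⇒ step 5: AABCAABCBCBCCCAABCAABCAABCCCAABC ⇒ C·C·AA·BC·C·C·AA·BC·AA·BC·AA·BC·BC·BC·C·C·AA·BC·C·C·AA·BC·C·C·AA·BC·BC·BC·C·C·AA·BC
    A ↦ C
    B ↦ AA
    C ↦ BC

A->C, B->AA, C->BC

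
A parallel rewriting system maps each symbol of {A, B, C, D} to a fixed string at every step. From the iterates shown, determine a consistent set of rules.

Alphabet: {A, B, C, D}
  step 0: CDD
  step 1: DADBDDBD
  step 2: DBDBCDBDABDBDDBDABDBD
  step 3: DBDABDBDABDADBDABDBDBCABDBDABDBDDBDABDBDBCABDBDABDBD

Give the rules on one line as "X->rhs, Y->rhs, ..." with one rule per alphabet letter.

A->BC, B->AB, C->DA, D->DBD

  step 2 ⇒ step 3: DBDBCDBDABDBDDBDABDBD ⇒ DBD·AB·DBD·AB·DA·DBD·AB·DBD·BC·AB·DBD·AB·DBD·DBD·AB·DBD·BC·AB·DBD·AB·DBD
    A ↦ BC
    B ↦ AB
    C ↦ DA
    D ↦ DBD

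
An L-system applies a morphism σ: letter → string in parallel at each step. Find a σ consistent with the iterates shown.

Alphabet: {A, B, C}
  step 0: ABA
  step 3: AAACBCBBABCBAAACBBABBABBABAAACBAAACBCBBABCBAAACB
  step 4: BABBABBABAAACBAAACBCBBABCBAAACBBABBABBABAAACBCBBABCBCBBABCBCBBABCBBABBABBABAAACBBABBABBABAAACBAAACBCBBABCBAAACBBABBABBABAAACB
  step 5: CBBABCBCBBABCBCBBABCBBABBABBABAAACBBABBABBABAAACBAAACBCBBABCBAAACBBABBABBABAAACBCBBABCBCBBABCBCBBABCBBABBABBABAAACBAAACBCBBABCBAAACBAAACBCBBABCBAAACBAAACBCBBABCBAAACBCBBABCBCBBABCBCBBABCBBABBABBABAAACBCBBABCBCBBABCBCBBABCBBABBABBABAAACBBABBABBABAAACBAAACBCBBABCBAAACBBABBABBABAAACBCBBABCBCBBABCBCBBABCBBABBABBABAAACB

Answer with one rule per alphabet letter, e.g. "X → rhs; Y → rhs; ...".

  step 4 ⇒ step 5: BABBABBABAAACBAAACBCBBABCBAAACBBABBABBABAAACBCBBABCBCBBABCBCBBABCBBABBABBABAAACBBABBABBABAAACBAAACBCBBABCBAAACBBABBABBABAAACB ⇒ CB·BAB·CB·CB·BAB·CB·CB·BAB·CB·BAB·BAB·BAB·AAA·CB·BAB·BAB·BAB·AAA·CB·AAA·CB·CB·BAB·CB·AAA·CB·BAB·BAB·BAB·AAA·CB·CB·BAB·CB·CB·BAB·CB·CB·BAB·CB·BAB·BAB·BAB·AAA·CB·AAA·CB·CB·BAB·CB·AAA·CB·AAA·CB·CB·BAB·CB·AAA·CB·AAA·CB·CB·BAB·CB·AAA·CB·CB·BAB·CB·CB·BAB·CB·CB·BAB·CB·BAB·BAB·BAB·AAA·CB·CB·BAB·CB·CB·BAB·CB·CB·BAB·CB·BAB·BAB·BAB·AAA·CB·BAB·BAB·BAB·AAA·CB·AAA·CB·CB·BAB·CB·AAA·CB·BAB·BAB·BAB·AAA·CB·CB·BAB·CB·CB·BAB·CB·CB·BAB·CB·BAB·BAB·BAB·AAA·CB
    A ↦ BAB
    B ↦ CB
    C ↦ AAA

A->BAB, B->CB, C->AAA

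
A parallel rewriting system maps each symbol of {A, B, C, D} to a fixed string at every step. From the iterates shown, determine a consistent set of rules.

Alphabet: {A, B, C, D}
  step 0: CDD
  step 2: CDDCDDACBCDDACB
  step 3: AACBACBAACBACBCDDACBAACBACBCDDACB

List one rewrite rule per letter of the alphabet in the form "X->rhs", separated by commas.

A->CDD, B->CB, C->A, D->ACB

  step 2 ⇒ step 3: CDDCDDACBCDDACB ⇒ A·ACB·ACB·A·ACB·ACB·CDD·A·CB·A·ACB·ACB·CDD·A·CB
    A ↦ CDD
    B ↦ CB
    C ↦ A
    D ↦ ACB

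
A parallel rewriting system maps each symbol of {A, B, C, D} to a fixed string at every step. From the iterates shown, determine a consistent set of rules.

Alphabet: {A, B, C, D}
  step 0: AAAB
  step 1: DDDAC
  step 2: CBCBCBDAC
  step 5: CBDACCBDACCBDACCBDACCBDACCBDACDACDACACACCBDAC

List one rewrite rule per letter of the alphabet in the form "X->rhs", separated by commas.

A->D, B->AC, C->AC, D->CB

  step 1 ⇒ step 2: DDDAC ⇒ CB·CB·CB·D·AC
    A ↦ D
    C ↦ AC
    D ↦ CB
  step 0 ⇒ step 1: AAAB ⇒ D·D·D·AC
    B ↦ AC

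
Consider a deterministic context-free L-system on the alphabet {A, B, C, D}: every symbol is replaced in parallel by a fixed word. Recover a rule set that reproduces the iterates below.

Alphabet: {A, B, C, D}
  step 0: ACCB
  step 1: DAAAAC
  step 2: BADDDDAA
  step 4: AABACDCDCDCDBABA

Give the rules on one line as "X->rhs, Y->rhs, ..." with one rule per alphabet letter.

A->D, B->C, C->AA, D->BA

  step 1 ⇒ step 2: DAAAAC ⇒ BA·D·D·D·D·AA
    A ↦ D
    C ↦ AA
    D ↦ BA
  step 0 ⇒ step 1: ACCB ⇒ D·AA·AA·C
    B ↦ C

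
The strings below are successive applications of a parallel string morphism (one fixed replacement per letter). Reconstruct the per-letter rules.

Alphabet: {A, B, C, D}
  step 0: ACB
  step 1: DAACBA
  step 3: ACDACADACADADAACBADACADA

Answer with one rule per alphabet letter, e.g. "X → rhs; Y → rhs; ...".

  step 0 ⇒ step 1: ACB ⇒ DA·AC·BA
    A ↦ DA
    B ↦ BA
    C ↦ AC
    D ↦ CA  (constrained at step 1)

A->DA, B->BA, C->AC, D->CA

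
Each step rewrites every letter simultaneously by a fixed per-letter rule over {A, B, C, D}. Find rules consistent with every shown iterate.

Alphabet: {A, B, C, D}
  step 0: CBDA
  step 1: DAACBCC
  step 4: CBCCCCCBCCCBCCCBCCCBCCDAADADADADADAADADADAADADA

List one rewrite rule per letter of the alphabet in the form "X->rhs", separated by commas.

  step 0 ⇒ step 1: CBDA ⇒ DA·A·CB·CC
    A ↦ CC
    B ↦ A
    C ↦ DA
    D ↦ CB

A->CC, B->A, C->DA, D->CB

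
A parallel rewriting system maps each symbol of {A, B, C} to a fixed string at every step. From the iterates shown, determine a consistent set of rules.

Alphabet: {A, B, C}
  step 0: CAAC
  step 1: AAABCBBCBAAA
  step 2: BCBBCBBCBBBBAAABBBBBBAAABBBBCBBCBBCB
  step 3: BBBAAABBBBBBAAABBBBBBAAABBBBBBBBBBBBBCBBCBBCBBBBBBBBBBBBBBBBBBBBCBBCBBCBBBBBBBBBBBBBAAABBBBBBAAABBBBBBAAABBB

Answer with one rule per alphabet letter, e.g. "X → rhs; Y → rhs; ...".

A->BCB, B->BBB, C->AAA

  step 2 ⇒ step 3: BCBBCBBCBBBBAAABBBBBBAAABBBBCBBCBBCB ⇒ BBB·AAA·BBB·BBB·AAA·BBB·BBB·AAA·BBB·BBB·BBB·BBB·BCB·BCB·BCB·BBB·BBB·BBB·BBB·BBB·BBB·BCB·BCB·BCB·BBB·BBB·BBB·BBB·AAA·BBB·BBB·AAA·BBB·BBB·AAA·BBB
    A ↦ BCB
    B ↦ BBB
    C ↦ AAA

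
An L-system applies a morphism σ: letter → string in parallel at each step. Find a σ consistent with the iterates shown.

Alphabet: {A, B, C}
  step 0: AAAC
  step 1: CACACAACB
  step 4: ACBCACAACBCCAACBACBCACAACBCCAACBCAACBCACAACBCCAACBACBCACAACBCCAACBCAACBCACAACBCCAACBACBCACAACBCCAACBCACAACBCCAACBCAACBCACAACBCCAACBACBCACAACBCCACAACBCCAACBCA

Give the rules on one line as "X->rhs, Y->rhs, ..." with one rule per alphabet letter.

A->CA, B->CCA, C->ACB

  step 0 ⇒ step 1: AAAC ⇒ CA·CA·CA·ACB
    A ↦ CA
    C ↦ ACB
    B ↦ CCA  (constrained at step 1)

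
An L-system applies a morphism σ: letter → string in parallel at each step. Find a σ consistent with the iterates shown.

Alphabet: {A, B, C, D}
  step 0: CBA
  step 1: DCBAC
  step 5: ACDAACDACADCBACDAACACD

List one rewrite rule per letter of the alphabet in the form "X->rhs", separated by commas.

  step 0 ⇒ step 1: CBA ⇒ D·CB·AC
    A ↦ AC
    B ↦ CB
    C ↦ D
    D ↦ A  (constrained at step 1)

A->AC, B->CB, C->D, D->A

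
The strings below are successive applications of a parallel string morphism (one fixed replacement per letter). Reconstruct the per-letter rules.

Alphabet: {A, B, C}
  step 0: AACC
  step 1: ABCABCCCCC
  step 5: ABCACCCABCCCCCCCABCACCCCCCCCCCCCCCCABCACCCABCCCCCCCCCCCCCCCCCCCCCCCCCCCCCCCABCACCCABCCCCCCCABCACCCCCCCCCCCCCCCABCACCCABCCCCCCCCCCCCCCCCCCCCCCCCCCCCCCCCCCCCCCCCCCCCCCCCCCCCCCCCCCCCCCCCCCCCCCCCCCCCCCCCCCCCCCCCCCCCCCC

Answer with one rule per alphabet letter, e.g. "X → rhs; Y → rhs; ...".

A->ABC, B->AC, C->CC

  step 0 ⇒ step 1: AACC ⇒ ABC·ABC·CC·CC
    A ↦ ABC
    C ↦ CC
    B ↦ AC  (constrained at step 1)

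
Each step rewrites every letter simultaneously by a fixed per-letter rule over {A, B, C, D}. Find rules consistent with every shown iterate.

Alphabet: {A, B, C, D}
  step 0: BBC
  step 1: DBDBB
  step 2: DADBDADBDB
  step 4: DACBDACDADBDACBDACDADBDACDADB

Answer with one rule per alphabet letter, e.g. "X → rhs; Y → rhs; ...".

A->C, B->DB, C->B, D->DA

  step 1 ⇒ step 2: DBDBB ⇒ DA·DB·DA·DB·DB
    B ↦ DB
    D ↦ DA
    A ↦ C  (constrained at step 2)
  step 0 ⇒ step 1: BBC ⇒ DB·DB·B
    C ↦ B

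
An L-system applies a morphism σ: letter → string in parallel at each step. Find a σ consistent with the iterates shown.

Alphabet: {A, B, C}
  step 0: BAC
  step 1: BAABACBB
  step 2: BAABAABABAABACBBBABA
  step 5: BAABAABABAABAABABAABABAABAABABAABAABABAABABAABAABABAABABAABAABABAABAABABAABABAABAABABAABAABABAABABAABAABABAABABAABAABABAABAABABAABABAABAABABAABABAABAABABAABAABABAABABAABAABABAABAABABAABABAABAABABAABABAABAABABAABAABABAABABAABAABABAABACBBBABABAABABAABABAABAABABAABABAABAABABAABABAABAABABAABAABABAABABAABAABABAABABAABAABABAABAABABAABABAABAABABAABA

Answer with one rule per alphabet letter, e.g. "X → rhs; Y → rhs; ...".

A->ABA, B->BA, C->CBB

  step 1 ⇒ step 2: BAABACBB ⇒ BA·ABA·ABA·BA·ABA·CBB·BA·BA
    A ↦ ABA
    B ↦ BA
    C ↦ CBB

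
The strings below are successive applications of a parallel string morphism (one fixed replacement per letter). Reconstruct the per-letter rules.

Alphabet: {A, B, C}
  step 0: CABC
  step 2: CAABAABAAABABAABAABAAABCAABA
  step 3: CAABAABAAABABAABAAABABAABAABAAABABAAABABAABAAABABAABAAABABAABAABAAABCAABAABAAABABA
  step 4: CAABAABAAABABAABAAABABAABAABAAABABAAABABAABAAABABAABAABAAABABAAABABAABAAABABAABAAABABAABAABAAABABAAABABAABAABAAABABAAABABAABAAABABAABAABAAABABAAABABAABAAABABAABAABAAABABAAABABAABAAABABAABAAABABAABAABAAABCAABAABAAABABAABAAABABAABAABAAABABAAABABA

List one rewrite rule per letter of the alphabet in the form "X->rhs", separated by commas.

  step 3 ⇒ step 4: CAABAABAAABABAABAAABABAABAABAAABABAAABABAABAAABABAABAAABABAABAABAAABCAABAABAAABABA ⇒ CA·ABA·ABA·AAB·ABA·ABA·AAB·ABA·ABA·ABA·AAB·ABA·AAB·ABA·ABA·AAB·ABA·ABA·ABA·AAB·ABA·AAB·ABA·ABA·AAB·ABA·ABA·AAB·ABA·ABA·ABA·AAB·ABA·AAB·ABA·ABA·ABA·AAB·ABA·AAB·ABA·ABA·AAB·ABA·ABA·ABA·AAB·ABA·AAB·ABA·ABA·AAB·ABA·ABA·ABA·AAB·ABA·AAB·ABA·ABA·AAB·ABA·ABA·AAB·ABA·ABA·ABA·AAB·CA·ABA·ABA·AAB·ABA·ABA·AAB·ABA·ABA·ABA·AAB·ABA·AAB·ABA
    A ↦ ABA
    B ↦ AAB
    C ↦ CA

A->ABA, B->AAB, C->CA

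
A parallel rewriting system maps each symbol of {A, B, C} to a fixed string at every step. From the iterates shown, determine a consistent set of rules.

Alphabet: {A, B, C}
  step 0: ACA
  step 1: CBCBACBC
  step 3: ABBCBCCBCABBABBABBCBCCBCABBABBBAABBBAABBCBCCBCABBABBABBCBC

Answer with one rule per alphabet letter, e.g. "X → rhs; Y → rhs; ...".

A->CBC, B->ABB, C->BA

  step 0 ⇒ step 1: ACA ⇒ CBC·BA·CBC
    A ↦ CBC
    C ↦ BA
    B ↦ ABB  (constrained at step 1)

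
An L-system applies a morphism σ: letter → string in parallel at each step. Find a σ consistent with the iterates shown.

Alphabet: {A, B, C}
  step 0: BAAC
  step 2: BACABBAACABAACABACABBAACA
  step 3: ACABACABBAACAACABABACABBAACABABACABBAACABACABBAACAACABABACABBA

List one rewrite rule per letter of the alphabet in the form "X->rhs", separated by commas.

A->BA, B->ACA, C->CAB

  step 2 ⇒ step 3: BACABBAACABAACABACABBAACA ⇒ ACA·BA·CAB·BA·ACA·ACA·BA·BA·CAB·BA·ACA·BA·BA·CAB·BA·ACA·BA·CAB·BA·ACA·ACA·BA·BA·CAB·BA
    A ↦ BA
    B ↦ ACA
    C ↦ CAB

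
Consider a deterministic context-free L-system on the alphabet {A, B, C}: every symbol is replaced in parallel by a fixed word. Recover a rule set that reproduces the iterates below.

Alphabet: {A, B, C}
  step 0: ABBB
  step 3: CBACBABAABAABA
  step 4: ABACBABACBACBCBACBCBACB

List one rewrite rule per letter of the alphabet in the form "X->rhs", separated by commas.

  step 3 ⇒ step 4: CBACBABAABAABA ⇒ AB·A·CB·AB·A·CB·A·CB·CB·A·CB·CB·A·CB
    A ↦ CB
    B ↦ A
    C ↦ AB

A->CB, B->A, C->AB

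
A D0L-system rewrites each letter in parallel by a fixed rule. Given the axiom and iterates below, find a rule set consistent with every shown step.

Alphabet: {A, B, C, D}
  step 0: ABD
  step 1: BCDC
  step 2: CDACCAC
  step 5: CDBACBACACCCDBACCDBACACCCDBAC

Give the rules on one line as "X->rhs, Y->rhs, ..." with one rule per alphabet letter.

  step 1 ⇒ step 2: BCDC ⇒ CD·AC·C·AC
    B ↦ CD
    C ↦ AC
    D ↦ C
  step 0 ⇒ step 1: ABD ⇒ B·CD·C
    A ↦ B

A->B, B->CD, C->AC, D->C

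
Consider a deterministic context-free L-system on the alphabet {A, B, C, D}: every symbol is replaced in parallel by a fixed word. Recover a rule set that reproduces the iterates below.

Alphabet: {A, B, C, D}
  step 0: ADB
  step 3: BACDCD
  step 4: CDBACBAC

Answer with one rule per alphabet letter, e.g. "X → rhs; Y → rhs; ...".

  step 3 ⇒ step 4: BACDCD ⇒ C·D·BA·C·BA·C
    A ↦ D
    B ↦ C
    C ↦ BA
    D ↦ C

A->D, B->C, C->BA, D->C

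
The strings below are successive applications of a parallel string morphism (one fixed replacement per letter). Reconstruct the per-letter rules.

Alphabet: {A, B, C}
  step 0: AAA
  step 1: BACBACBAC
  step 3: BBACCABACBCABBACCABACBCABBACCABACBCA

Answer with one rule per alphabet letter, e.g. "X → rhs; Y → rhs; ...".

A->BAC, B->CA, C->B

  step 0 ⇒ step 1: AAA ⇒ BAC·BAC·BAC
    A ↦ BAC
    B ↦ CA  (constrained at step 1)
    C ↦ B  (constrained at step 1)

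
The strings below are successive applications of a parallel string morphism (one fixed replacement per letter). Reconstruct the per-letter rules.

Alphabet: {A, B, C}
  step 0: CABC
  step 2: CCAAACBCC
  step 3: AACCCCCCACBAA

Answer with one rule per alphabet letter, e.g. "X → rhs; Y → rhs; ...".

A->CC, B->CB, C->A

  step 2 ⇒ step 3: CCAAACBCC ⇒ A·A·CC·CC·CC·A·CB·A·A
    A ↦ CC
    B ↦ CB
    C ↦ A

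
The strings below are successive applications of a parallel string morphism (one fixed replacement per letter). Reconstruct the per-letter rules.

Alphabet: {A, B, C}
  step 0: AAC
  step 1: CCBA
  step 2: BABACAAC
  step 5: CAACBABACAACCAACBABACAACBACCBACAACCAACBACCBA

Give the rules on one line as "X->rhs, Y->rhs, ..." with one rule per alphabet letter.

A->C, B->CAA, C->BA

  step 1 ⇒ step 2: CCBA ⇒ BA·BA·CAA·C
    A ↦ C
    B ↦ CAA
    C ↦ BA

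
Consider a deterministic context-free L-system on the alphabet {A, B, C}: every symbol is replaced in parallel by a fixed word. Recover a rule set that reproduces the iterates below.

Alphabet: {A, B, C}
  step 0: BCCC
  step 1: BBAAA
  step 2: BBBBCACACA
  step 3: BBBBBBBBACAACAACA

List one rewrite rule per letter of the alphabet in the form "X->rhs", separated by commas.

A->CA, B->BB, C->A

  step 2 ⇒ step 3: BBBBCACACA ⇒ BB·BB·BB·BB·A·CA·A·CA·A·CA
    A ↦ CA
    B ↦ BB
    C ↦ A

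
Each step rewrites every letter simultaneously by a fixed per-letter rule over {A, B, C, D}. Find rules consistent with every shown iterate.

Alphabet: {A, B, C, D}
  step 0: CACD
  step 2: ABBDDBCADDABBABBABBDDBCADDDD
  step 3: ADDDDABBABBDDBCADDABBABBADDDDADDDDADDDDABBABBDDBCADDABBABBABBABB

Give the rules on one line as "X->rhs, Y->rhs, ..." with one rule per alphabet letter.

A->ADD, B->D, C->DBC, D->ABB

  step 2 ⇒ step 3: ABBDDBCADDABBABBABBDDBCADDDD ⇒ ADD·D·D·ABB·ABB·D·DBC·ADD·ABB·ABB·ADD·D·D·ADD·D·D·ADD·D·D·ABB·ABB·D·DBC·ADD·ABB·ABB·ABB·ABB
    A ↦ ADD
    B ↦ D
    C ↦ DBC
    D ↦ ABB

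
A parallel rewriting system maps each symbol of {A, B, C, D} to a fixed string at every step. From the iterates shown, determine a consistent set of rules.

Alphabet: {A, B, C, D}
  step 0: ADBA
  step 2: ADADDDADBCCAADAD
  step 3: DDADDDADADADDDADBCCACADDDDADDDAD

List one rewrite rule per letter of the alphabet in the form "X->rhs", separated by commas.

  step 2 ⇒ step 3: ADADDDADBCCAADAD ⇒ DD·AD·DD·AD·AD·AD·DD·AD·BC·CA·CA·DD·DD·AD·DD·AD
    A ↦ DD
    B ↦ BC
    C ↦ CA
    D ↦ AD

A->DD, B->BC, C->CA, D->AD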